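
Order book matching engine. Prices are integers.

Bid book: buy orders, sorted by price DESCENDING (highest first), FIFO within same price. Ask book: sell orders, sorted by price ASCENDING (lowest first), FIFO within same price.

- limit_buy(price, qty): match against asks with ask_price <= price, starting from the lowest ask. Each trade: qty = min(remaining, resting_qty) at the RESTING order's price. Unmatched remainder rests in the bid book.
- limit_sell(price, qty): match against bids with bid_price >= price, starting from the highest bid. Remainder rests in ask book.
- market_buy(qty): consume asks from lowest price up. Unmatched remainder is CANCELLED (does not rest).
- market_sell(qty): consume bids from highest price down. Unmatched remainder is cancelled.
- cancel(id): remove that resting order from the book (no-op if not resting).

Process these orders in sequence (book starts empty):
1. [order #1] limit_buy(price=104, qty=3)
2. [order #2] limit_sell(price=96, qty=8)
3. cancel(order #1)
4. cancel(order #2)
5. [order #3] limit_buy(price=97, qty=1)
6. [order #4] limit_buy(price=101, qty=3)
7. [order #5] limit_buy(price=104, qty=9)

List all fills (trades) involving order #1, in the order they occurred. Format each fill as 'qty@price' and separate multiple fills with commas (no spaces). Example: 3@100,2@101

After op 1 [order #1] limit_buy(price=104, qty=3): fills=none; bids=[#1:3@104] asks=[-]
After op 2 [order #2] limit_sell(price=96, qty=8): fills=#1x#2:3@104; bids=[-] asks=[#2:5@96]
After op 3 cancel(order #1): fills=none; bids=[-] asks=[#2:5@96]
After op 4 cancel(order #2): fills=none; bids=[-] asks=[-]
After op 5 [order #3] limit_buy(price=97, qty=1): fills=none; bids=[#3:1@97] asks=[-]
After op 6 [order #4] limit_buy(price=101, qty=3): fills=none; bids=[#4:3@101 #3:1@97] asks=[-]
After op 7 [order #5] limit_buy(price=104, qty=9): fills=none; bids=[#5:9@104 #4:3@101 #3:1@97] asks=[-]

Answer: 3@104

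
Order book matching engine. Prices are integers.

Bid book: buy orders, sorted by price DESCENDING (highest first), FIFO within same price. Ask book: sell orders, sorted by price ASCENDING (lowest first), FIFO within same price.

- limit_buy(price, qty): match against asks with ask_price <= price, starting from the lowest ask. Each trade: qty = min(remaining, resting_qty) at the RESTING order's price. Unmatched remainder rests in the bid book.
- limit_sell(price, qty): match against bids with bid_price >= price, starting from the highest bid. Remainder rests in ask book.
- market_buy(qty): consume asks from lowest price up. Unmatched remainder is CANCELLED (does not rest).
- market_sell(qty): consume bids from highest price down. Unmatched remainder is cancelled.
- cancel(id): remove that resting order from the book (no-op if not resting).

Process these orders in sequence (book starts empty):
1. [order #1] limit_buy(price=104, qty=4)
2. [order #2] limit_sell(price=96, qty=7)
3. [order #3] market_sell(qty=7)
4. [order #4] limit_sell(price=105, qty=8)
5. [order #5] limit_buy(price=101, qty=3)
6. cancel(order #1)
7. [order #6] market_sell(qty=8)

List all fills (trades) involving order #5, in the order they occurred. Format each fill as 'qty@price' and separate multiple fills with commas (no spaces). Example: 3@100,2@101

After op 1 [order #1] limit_buy(price=104, qty=4): fills=none; bids=[#1:4@104] asks=[-]
After op 2 [order #2] limit_sell(price=96, qty=7): fills=#1x#2:4@104; bids=[-] asks=[#2:3@96]
After op 3 [order #3] market_sell(qty=7): fills=none; bids=[-] asks=[#2:3@96]
After op 4 [order #4] limit_sell(price=105, qty=8): fills=none; bids=[-] asks=[#2:3@96 #4:8@105]
After op 5 [order #5] limit_buy(price=101, qty=3): fills=#5x#2:3@96; bids=[-] asks=[#4:8@105]
After op 6 cancel(order #1): fills=none; bids=[-] asks=[#4:8@105]
After op 7 [order #6] market_sell(qty=8): fills=none; bids=[-] asks=[#4:8@105]

Answer: 3@96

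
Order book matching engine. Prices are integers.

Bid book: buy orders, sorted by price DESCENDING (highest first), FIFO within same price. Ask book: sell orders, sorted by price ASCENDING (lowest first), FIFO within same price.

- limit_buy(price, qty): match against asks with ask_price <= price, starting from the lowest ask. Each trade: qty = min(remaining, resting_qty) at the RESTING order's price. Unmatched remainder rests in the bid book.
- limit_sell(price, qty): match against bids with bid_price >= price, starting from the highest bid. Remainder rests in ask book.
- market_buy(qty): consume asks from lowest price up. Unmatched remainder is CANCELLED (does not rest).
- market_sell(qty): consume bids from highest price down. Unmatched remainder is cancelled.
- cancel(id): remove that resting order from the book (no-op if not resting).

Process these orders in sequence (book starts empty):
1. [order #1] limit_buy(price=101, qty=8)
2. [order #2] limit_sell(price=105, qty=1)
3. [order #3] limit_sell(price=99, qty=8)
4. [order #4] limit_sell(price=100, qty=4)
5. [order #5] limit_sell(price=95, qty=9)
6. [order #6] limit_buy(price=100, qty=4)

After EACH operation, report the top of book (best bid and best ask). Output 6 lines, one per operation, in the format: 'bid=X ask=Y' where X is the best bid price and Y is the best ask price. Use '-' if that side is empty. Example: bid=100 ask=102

Answer: bid=101 ask=-
bid=101 ask=105
bid=- ask=105
bid=- ask=100
bid=- ask=95
bid=- ask=95

Derivation:
After op 1 [order #1] limit_buy(price=101, qty=8): fills=none; bids=[#1:8@101] asks=[-]
After op 2 [order #2] limit_sell(price=105, qty=1): fills=none; bids=[#1:8@101] asks=[#2:1@105]
After op 3 [order #3] limit_sell(price=99, qty=8): fills=#1x#3:8@101; bids=[-] asks=[#2:1@105]
After op 4 [order #4] limit_sell(price=100, qty=4): fills=none; bids=[-] asks=[#4:4@100 #2:1@105]
After op 5 [order #5] limit_sell(price=95, qty=9): fills=none; bids=[-] asks=[#5:9@95 #4:4@100 #2:1@105]
After op 6 [order #6] limit_buy(price=100, qty=4): fills=#6x#5:4@95; bids=[-] asks=[#5:5@95 #4:4@100 #2:1@105]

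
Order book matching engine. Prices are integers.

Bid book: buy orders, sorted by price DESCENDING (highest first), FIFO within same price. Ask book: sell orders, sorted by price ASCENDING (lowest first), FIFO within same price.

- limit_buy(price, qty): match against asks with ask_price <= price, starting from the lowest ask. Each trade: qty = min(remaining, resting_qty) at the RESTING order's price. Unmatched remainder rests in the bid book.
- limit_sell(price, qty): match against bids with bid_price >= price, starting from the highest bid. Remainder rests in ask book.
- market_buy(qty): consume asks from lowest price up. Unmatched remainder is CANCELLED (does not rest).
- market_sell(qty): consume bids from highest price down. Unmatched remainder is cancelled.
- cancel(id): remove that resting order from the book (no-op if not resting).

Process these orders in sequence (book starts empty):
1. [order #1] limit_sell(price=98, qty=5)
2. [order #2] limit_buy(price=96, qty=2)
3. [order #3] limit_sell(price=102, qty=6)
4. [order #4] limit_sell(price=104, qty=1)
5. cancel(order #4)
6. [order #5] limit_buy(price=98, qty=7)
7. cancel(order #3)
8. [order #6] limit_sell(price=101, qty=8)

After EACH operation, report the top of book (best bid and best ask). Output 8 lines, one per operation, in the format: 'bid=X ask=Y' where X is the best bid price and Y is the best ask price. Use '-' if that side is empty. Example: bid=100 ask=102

Answer: bid=- ask=98
bid=96 ask=98
bid=96 ask=98
bid=96 ask=98
bid=96 ask=98
bid=98 ask=102
bid=98 ask=-
bid=98 ask=101

Derivation:
After op 1 [order #1] limit_sell(price=98, qty=5): fills=none; bids=[-] asks=[#1:5@98]
After op 2 [order #2] limit_buy(price=96, qty=2): fills=none; bids=[#2:2@96] asks=[#1:5@98]
After op 3 [order #3] limit_sell(price=102, qty=6): fills=none; bids=[#2:2@96] asks=[#1:5@98 #3:6@102]
After op 4 [order #4] limit_sell(price=104, qty=1): fills=none; bids=[#2:2@96] asks=[#1:5@98 #3:6@102 #4:1@104]
After op 5 cancel(order #4): fills=none; bids=[#2:2@96] asks=[#1:5@98 #3:6@102]
After op 6 [order #5] limit_buy(price=98, qty=7): fills=#5x#1:5@98; bids=[#5:2@98 #2:2@96] asks=[#3:6@102]
After op 7 cancel(order #3): fills=none; bids=[#5:2@98 #2:2@96] asks=[-]
After op 8 [order #6] limit_sell(price=101, qty=8): fills=none; bids=[#5:2@98 #2:2@96] asks=[#6:8@101]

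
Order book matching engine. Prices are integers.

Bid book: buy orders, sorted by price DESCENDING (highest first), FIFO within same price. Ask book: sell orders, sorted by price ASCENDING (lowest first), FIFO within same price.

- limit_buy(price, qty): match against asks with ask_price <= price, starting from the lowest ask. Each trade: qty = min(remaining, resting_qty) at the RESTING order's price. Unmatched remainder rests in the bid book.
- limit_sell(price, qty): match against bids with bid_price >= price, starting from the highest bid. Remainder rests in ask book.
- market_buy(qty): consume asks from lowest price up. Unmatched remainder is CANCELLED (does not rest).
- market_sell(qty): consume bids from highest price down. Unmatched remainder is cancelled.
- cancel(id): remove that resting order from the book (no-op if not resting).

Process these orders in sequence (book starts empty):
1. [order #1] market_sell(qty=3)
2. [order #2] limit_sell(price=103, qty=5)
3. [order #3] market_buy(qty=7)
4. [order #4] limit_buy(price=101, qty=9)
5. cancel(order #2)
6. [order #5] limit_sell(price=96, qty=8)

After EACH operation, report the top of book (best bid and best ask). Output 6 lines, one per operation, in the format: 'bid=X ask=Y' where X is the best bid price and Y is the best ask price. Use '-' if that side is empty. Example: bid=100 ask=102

Answer: bid=- ask=-
bid=- ask=103
bid=- ask=-
bid=101 ask=-
bid=101 ask=-
bid=101 ask=-

Derivation:
After op 1 [order #1] market_sell(qty=3): fills=none; bids=[-] asks=[-]
After op 2 [order #2] limit_sell(price=103, qty=5): fills=none; bids=[-] asks=[#2:5@103]
After op 3 [order #3] market_buy(qty=7): fills=#3x#2:5@103; bids=[-] asks=[-]
After op 4 [order #4] limit_buy(price=101, qty=9): fills=none; bids=[#4:9@101] asks=[-]
After op 5 cancel(order #2): fills=none; bids=[#4:9@101] asks=[-]
After op 6 [order #5] limit_sell(price=96, qty=8): fills=#4x#5:8@101; bids=[#4:1@101] asks=[-]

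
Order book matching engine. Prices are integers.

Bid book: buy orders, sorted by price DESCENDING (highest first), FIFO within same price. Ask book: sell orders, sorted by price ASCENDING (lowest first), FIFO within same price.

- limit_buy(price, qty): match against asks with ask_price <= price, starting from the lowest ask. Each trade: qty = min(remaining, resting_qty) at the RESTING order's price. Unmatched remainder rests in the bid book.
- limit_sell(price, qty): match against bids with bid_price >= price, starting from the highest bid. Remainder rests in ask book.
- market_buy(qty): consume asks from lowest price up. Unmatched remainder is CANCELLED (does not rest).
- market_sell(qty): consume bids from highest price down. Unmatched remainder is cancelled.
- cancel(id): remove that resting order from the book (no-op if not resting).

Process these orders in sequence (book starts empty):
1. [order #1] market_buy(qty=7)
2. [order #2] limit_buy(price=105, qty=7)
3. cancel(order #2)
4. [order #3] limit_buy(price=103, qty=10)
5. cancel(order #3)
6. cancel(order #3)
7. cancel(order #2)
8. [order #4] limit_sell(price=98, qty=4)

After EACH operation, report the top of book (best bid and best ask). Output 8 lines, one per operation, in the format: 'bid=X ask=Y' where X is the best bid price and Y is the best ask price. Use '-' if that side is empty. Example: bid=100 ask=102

Answer: bid=- ask=-
bid=105 ask=-
bid=- ask=-
bid=103 ask=-
bid=- ask=-
bid=- ask=-
bid=- ask=-
bid=- ask=98

Derivation:
After op 1 [order #1] market_buy(qty=7): fills=none; bids=[-] asks=[-]
After op 2 [order #2] limit_buy(price=105, qty=7): fills=none; bids=[#2:7@105] asks=[-]
After op 3 cancel(order #2): fills=none; bids=[-] asks=[-]
After op 4 [order #3] limit_buy(price=103, qty=10): fills=none; bids=[#3:10@103] asks=[-]
After op 5 cancel(order #3): fills=none; bids=[-] asks=[-]
After op 6 cancel(order #3): fills=none; bids=[-] asks=[-]
After op 7 cancel(order #2): fills=none; bids=[-] asks=[-]
After op 8 [order #4] limit_sell(price=98, qty=4): fills=none; bids=[-] asks=[#4:4@98]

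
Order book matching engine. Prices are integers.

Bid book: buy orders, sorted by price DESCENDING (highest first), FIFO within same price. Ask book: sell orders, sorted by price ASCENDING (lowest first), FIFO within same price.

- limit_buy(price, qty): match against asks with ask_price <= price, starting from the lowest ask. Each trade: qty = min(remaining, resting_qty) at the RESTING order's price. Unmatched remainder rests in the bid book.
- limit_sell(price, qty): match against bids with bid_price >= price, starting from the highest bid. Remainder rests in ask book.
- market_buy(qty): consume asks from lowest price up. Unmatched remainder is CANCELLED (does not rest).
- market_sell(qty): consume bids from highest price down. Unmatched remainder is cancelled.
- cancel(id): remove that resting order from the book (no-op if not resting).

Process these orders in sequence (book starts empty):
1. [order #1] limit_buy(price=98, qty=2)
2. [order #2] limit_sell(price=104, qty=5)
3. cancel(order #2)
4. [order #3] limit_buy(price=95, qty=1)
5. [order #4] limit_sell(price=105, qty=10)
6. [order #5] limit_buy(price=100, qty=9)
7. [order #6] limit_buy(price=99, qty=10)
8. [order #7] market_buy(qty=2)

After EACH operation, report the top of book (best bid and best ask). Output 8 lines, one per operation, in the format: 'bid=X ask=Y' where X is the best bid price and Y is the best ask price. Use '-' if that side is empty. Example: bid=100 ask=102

After op 1 [order #1] limit_buy(price=98, qty=2): fills=none; bids=[#1:2@98] asks=[-]
After op 2 [order #2] limit_sell(price=104, qty=5): fills=none; bids=[#1:2@98] asks=[#2:5@104]
After op 3 cancel(order #2): fills=none; bids=[#1:2@98] asks=[-]
After op 4 [order #3] limit_buy(price=95, qty=1): fills=none; bids=[#1:2@98 #3:1@95] asks=[-]
After op 5 [order #4] limit_sell(price=105, qty=10): fills=none; bids=[#1:2@98 #3:1@95] asks=[#4:10@105]
After op 6 [order #5] limit_buy(price=100, qty=9): fills=none; bids=[#5:9@100 #1:2@98 #3:1@95] asks=[#4:10@105]
After op 7 [order #6] limit_buy(price=99, qty=10): fills=none; bids=[#5:9@100 #6:10@99 #1:2@98 #3:1@95] asks=[#4:10@105]
After op 8 [order #7] market_buy(qty=2): fills=#7x#4:2@105; bids=[#5:9@100 #6:10@99 #1:2@98 #3:1@95] asks=[#4:8@105]

Answer: bid=98 ask=-
bid=98 ask=104
bid=98 ask=-
bid=98 ask=-
bid=98 ask=105
bid=100 ask=105
bid=100 ask=105
bid=100 ask=105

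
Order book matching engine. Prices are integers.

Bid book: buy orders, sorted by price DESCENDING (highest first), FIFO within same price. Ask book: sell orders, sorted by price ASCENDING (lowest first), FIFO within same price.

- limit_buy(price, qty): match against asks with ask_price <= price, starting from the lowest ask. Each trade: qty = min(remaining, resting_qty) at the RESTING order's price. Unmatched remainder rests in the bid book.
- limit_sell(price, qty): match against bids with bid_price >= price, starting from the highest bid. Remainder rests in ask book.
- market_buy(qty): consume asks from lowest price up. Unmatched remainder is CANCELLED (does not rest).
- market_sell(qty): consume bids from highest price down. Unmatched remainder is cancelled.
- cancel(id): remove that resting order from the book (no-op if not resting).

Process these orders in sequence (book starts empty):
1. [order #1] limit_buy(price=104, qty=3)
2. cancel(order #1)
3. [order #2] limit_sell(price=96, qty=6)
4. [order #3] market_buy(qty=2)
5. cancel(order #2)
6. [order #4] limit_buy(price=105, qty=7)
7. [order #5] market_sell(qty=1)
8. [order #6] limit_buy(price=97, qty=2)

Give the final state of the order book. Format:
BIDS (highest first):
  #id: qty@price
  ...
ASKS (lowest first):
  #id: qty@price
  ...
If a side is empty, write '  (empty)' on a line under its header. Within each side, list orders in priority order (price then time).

After op 1 [order #1] limit_buy(price=104, qty=3): fills=none; bids=[#1:3@104] asks=[-]
After op 2 cancel(order #1): fills=none; bids=[-] asks=[-]
After op 3 [order #2] limit_sell(price=96, qty=6): fills=none; bids=[-] asks=[#2:6@96]
After op 4 [order #3] market_buy(qty=2): fills=#3x#2:2@96; bids=[-] asks=[#2:4@96]
After op 5 cancel(order #2): fills=none; bids=[-] asks=[-]
After op 6 [order #4] limit_buy(price=105, qty=7): fills=none; bids=[#4:7@105] asks=[-]
After op 7 [order #5] market_sell(qty=1): fills=#4x#5:1@105; bids=[#4:6@105] asks=[-]
After op 8 [order #6] limit_buy(price=97, qty=2): fills=none; bids=[#4:6@105 #6:2@97] asks=[-]

Answer: BIDS (highest first):
  #4: 6@105
  #6: 2@97
ASKS (lowest first):
  (empty)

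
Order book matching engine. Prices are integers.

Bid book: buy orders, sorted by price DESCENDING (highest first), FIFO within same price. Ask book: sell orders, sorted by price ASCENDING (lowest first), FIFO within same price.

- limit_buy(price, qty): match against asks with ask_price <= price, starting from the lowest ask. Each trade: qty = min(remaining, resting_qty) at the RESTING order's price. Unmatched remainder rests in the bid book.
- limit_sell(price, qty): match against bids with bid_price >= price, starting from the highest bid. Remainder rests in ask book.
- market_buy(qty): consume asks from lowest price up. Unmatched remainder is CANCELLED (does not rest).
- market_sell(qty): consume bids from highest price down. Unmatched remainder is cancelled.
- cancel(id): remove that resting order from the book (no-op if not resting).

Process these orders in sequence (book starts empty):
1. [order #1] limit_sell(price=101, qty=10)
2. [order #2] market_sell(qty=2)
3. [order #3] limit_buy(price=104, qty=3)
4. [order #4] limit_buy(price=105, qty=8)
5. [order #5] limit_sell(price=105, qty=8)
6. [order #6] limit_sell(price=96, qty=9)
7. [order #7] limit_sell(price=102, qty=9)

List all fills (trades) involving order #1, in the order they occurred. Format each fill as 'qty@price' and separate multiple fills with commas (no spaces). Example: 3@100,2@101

After op 1 [order #1] limit_sell(price=101, qty=10): fills=none; bids=[-] asks=[#1:10@101]
After op 2 [order #2] market_sell(qty=2): fills=none; bids=[-] asks=[#1:10@101]
After op 3 [order #3] limit_buy(price=104, qty=3): fills=#3x#1:3@101; bids=[-] asks=[#1:7@101]
After op 4 [order #4] limit_buy(price=105, qty=8): fills=#4x#1:7@101; bids=[#4:1@105] asks=[-]
After op 5 [order #5] limit_sell(price=105, qty=8): fills=#4x#5:1@105; bids=[-] asks=[#5:7@105]
After op 6 [order #6] limit_sell(price=96, qty=9): fills=none; bids=[-] asks=[#6:9@96 #5:7@105]
After op 7 [order #7] limit_sell(price=102, qty=9): fills=none; bids=[-] asks=[#6:9@96 #7:9@102 #5:7@105]

Answer: 3@101,7@101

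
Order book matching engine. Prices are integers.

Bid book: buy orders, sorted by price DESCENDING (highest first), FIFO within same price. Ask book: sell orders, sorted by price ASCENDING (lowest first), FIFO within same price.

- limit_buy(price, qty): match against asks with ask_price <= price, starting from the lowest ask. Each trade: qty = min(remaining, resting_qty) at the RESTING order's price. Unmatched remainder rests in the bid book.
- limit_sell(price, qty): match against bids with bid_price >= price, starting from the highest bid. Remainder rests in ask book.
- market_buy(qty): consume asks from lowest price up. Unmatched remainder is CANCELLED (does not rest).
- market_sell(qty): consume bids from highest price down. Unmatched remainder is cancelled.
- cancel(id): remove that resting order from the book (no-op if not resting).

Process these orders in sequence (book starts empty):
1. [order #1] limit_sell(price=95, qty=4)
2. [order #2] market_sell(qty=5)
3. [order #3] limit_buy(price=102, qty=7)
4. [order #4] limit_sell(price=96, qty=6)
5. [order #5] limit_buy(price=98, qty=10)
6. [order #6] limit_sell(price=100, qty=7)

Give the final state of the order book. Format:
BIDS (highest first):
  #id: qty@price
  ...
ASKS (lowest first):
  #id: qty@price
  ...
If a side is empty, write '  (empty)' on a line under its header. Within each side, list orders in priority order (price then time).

Answer: BIDS (highest first):
  #5: 7@98
ASKS (lowest first):
  #6: 7@100

Derivation:
After op 1 [order #1] limit_sell(price=95, qty=4): fills=none; bids=[-] asks=[#1:4@95]
After op 2 [order #2] market_sell(qty=5): fills=none; bids=[-] asks=[#1:4@95]
After op 3 [order #3] limit_buy(price=102, qty=7): fills=#3x#1:4@95; bids=[#3:3@102] asks=[-]
After op 4 [order #4] limit_sell(price=96, qty=6): fills=#3x#4:3@102; bids=[-] asks=[#4:3@96]
After op 5 [order #5] limit_buy(price=98, qty=10): fills=#5x#4:3@96; bids=[#5:7@98] asks=[-]
After op 6 [order #6] limit_sell(price=100, qty=7): fills=none; bids=[#5:7@98] asks=[#6:7@100]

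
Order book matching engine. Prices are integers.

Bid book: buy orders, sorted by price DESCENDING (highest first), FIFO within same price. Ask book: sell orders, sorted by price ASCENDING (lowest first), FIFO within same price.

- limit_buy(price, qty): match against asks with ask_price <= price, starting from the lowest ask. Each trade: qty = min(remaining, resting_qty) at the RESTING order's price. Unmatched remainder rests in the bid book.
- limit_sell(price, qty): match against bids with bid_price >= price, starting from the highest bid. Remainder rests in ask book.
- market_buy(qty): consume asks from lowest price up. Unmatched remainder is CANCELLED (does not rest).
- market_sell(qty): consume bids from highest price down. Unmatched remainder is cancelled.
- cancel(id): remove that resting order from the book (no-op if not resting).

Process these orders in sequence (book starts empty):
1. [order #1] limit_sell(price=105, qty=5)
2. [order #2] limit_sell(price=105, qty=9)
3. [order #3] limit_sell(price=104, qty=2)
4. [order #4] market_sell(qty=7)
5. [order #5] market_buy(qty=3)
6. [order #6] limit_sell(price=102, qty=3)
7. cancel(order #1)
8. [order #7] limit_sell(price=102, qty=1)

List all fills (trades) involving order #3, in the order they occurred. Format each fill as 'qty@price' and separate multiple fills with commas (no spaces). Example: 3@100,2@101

After op 1 [order #1] limit_sell(price=105, qty=5): fills=none; bids=[-] asks=[#1:5@105]
After op 2 [order #2] limit_sell(price=105, qty=9): fills=none; bids=[-] asks=[#1:5@105 #2:9@105]
After op 3 [order #3] limit_sell(price=104, qty=2): fills=none; bids=[-] asks=[#3:2@104 #1:5@105 #2:9@105]
After op 4 [order #4] market_sell(qty=7): fills=none; bids=[-] asks=[#3:2@104 #1:5@105 #2:9@105]
After op 5 [order #5] market_buy(qty=3): fills=#5x#3:2@104 #5x#1:1@105; bids=[-] asks=[#1:4@105 #2:9@105]
After op 6 [order #6] limit_sell(price=102, qty=3): fills=none; bids=[-] asks=[#6:3@102 #1:4@105 #2:9@105]
After op 7 cancel(order #1): fills=none; bids=[-] asks=[#6:3@102 #2:9@105]
After op 8 [order #7] limit_sell(price=102, qty=1): fills=none; bids=[-] asks=[#6:3@102 #7:1@102 #2:9@105]

Answer: 2@104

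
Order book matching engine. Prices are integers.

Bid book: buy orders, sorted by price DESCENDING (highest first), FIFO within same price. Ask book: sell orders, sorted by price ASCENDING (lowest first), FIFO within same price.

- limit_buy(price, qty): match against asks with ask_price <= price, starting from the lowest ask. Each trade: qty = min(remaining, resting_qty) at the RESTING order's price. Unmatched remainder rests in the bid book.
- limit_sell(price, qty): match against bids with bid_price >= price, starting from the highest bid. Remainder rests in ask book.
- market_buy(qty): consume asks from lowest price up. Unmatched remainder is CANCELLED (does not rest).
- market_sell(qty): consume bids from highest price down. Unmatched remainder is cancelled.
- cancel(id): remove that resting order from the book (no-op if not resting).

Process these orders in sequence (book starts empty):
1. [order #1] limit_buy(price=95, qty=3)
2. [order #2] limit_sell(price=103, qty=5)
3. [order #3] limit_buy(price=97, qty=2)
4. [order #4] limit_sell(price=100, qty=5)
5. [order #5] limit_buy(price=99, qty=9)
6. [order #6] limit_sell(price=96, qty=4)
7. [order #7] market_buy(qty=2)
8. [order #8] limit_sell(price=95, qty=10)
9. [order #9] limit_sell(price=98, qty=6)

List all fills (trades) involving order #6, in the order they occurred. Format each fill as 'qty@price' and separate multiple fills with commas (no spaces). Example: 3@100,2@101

Answer: 4@99

Derivation:
After op 1 [order #1] limit_buy(price=95, qty=3): fills=none; bids=[#1:3@95] asks=[-]
After op 2 [order #2] limit_sell(price=103, qty=5): fills=none; bids=[#1:3@95] asks=[#2:5@103]
After op 3 [order #3] limit_buy(price=97, qty=2): fills=none; bids=[#3:2@97 #1:3@95] asks=[#2:5@103]
After op 4 [order #4] limit_sell(price=100, qty=5): fills=none; bids=[#3:2@97 #1:3@95] asks=[#4:5@100 #2:5@103]
After op 5 [order #5] limit_buy(price=99, qty=9): fills=none; bids=[#5:9@99 #3:2@97 #1:3@95] asks=[#4:5@100 #2:5@103]
After op 6 [order #6] limit_sell(price=96, qty=4): fills=#5x#6:4@99; bids=[#5:5@99 #3:2@97 #1:3@95] asks=[#4:5@100 #2:5@103]
After op 7 [order #7] market_buy(qty=2): fills=#7x#4:2@100; bids=[#5:5@99 #3:2@97 #1:3@95] asks=[#4:3@100 #2:5@103]
After op 8 [order #8] limit_sell(price=95, qty=10): fills=#5x#8:5@99 #3x#8:2@97 #1x#8:3@95; bids=[-] asks=[#4:3@100 #2:5@103]
After op 9 [order #9] limit_sell(price=98, qty=6): fills=none; bids=[-] asks=[#9:6@98 #4:3@100 #2:5@103]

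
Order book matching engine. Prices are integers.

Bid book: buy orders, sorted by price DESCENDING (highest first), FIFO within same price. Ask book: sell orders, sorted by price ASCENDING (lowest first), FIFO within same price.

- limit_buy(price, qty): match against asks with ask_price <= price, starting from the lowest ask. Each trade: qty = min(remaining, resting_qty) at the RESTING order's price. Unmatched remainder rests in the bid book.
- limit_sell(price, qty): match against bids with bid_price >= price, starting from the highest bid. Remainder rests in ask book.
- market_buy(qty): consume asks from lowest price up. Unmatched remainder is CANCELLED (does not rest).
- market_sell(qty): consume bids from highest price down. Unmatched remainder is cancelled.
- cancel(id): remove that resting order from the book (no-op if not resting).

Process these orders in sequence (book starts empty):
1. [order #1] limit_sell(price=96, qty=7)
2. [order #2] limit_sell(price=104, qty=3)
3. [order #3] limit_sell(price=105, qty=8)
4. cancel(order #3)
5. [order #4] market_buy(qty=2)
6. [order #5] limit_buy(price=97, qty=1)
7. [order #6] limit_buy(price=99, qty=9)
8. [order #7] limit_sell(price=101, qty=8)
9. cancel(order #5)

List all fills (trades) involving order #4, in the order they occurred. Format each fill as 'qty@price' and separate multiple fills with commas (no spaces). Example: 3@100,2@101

After op 1 [order #1] limit_sell(price=96, qty=7): fills=none; bids=[-] asks=[#1:7@96]
After op 2 [order #2] limit_sell(price=104, qty=3): fills=none; bids=[-] asks=[#1:7@96 #2:3@104]
After op 3 [order #3] limit_sell(price=105, qty=8): fills=none; bids=[-] asks=[#1:7@96 #2:3@104 #3:8@105]
After op 4 cancel(order #3): fills=none; bids=[-] asks=[#1:7@96 #2:3@104]
After op 5 [order #4] market_buy(qty=2): fills=#4x#1:2@96; bids=[-] asks=[#1:5@96 #2:3@104]
After op 6 [order #5] limit_buy(price=97, qty=1): fills=#5x#1:1@96; bids=[-] asks=[#1:4@96 #2:3@104]
After op 7 [order #6] limit_buy(price=99, qty=9): fills=#6x#1:4@96; bids=[#6:5@99] asks=[#2:3@104]
After op 8 [order #7] limit_sell(price=101, qty=8): fills=none; bids=[#6:5@99] asks=[#7:8@101 #2:3@104]
After op 9 cancel(order #5): fills=none; bids=[#6:5@99] asks=[#7:8@101 #2:3@104]

Answer: 2@96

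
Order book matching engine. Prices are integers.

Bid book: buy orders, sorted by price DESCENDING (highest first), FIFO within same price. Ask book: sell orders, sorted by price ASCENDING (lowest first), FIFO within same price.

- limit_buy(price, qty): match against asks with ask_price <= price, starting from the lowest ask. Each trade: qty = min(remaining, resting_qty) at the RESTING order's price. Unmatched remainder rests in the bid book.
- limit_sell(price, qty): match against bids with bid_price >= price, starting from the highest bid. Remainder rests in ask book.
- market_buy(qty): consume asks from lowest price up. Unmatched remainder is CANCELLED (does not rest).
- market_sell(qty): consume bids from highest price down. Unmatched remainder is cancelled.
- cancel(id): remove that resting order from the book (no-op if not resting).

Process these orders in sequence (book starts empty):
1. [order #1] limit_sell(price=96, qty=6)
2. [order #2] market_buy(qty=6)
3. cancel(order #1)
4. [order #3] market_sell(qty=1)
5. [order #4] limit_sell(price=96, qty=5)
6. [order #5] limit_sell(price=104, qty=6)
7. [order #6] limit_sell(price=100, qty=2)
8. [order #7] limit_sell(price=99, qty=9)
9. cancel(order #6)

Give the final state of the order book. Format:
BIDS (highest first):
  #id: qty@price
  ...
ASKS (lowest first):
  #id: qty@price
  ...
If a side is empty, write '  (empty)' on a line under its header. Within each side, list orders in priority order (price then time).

After op 1 [order #1] limit_sell(price=96, qty=6): fills=none; bids=[-] asks=[#1:6@96]
After op 2 [order #2] market_buy(qty=6): fills=#2x#1:6@96; bids=[-] asks=[-]
After op 3 cancel(order #1): fills=none; bids=[-] asks=[-]
After op 4 [order #3] market_sell(qty=1): fills=none; bids=[-] asks=[-]
After op 5 [order #4] limit_sell(price=96, qty=5): fills=none; bids=[-] asks=[#4:5@96]
After op 6 [order #5] limit_sell(price=104, qty=6): fills=none; bids=[-] asks=[#4:5@96 #5:6@104]
After op 7 [order #6] limit_sell(price=100, qty=2): fills=none; bids=[-] asks=[#4:5@96 #6:2@100 #5:6@104]
After op 8 [order #7] limit_sell(price=99, qty=9): fills=none; bids=[-] asks=[#4:5@96 #7:9@99 #6:2@100 #5:6@104]
After op 9 cancel(order #6): fills=none; bids=[-] asks=[#4:5@96 #7:9@99 #5:6@104]

Answer: BIDS (highest first):
  (empty)
ASKS (lowest first):
  #4: 5@96
  #7: 9@99
  #5: 6@104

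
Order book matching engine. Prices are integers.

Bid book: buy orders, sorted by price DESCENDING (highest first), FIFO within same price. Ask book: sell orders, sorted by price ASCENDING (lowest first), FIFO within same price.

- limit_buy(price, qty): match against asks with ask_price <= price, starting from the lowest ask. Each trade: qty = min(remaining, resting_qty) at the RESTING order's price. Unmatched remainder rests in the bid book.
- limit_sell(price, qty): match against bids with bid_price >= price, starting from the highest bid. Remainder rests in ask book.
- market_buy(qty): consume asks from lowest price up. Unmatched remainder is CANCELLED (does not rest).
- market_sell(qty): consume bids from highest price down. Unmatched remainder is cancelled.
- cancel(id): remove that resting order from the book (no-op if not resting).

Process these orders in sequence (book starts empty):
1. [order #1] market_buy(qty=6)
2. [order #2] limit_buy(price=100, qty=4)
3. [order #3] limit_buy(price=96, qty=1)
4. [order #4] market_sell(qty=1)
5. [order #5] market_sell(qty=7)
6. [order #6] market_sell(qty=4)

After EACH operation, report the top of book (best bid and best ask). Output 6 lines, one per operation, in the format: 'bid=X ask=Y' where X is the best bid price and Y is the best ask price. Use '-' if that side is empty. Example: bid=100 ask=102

After op 1 [order #1] market_buy(qty=6): fills=none; bids=[-] asks=[-]
After op 2 [order #2] limit_buy(price=100, qty=4): fills=none; bids=[#2:4@100] asks=[-]
After op 3 [order #3] limit_buy(price=96, qty=1): fills=none; bids=[#2:4@100 #3:1@96] asks=[-]
After op 4 [order #4] market_sell(qty=1): fills=#2x#4:1@100; bids=[#2:3@100 #3:1@96] asks=[-]
After op 5 [order #5] market_sell(qty=7): fills=#2x#5:3@100 #3x#5:1@96; bids=[-] asks=[-]
After op 6 [order #6] market_sell(qty=4): fills=none; bids=[-] asks=[-]

Answer: bid=- ask=-
bid=100 ask=-
bid=100 ask=-
bid=100 ask=-
bid=- ask=-
bid=- ask=-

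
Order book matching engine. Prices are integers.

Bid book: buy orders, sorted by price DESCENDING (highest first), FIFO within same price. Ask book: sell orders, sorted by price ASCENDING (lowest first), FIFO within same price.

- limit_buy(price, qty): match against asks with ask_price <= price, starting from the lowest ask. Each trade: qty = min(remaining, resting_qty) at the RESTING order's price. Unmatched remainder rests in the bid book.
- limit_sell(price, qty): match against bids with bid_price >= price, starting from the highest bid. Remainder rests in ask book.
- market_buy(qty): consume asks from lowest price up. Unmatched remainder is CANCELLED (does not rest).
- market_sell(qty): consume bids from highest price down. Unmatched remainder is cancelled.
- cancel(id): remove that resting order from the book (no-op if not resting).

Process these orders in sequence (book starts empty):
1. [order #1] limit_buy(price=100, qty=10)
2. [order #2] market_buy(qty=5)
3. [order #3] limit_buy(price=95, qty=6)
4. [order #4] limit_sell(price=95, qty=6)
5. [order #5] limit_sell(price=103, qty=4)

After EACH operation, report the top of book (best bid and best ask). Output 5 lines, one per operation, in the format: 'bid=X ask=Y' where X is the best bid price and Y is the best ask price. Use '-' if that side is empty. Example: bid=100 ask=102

Answer: bid=100 ask=-
bid=100 ask=-
bid=100 ask=-
bid=100 ask=-
bid=100 ask=103

Derivation:
After op 1 [order #1] limit_buy(price=100, qty=10): fills=none; bids=[#1:10@100] asks=[-]
After op 2 [order #2] market_buy(qty=5): fills=none; bids=[#1:10@100] asks=[-]
After op 3 [order #3] limit_buy(price=95, qty=6): fills=none; bids=[#1:10@100 #3:6@95] asks=[-]
After op 4 [order #4] limit_sell(price=95, qty=6): fills=#1x#4:6@100; bids=[#1:4@100 #3:6@95] asks=[-]
After op 5 [order #5] limit_sell(price=103, qty=4): fills=none; bids=[#1:4@100 #3:6@95] asks=[#5:4@103]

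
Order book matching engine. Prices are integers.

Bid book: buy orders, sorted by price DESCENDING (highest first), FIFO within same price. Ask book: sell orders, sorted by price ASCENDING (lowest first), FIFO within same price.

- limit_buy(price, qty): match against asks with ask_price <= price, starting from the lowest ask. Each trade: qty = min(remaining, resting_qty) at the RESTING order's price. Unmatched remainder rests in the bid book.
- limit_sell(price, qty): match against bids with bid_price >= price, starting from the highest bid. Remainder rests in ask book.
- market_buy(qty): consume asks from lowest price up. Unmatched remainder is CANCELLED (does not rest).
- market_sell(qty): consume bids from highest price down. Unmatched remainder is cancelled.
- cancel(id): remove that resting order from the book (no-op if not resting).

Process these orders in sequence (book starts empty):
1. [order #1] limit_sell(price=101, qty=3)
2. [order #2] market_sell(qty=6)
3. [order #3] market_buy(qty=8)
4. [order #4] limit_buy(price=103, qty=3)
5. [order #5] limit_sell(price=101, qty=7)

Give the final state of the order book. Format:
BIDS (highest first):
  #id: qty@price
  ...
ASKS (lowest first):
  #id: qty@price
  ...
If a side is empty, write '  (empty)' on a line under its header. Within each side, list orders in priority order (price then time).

After op 1 [order #1] limit_sell(price=101, qty=3): fills=none; bids=[-] asks=[#1:3@101]
After op 2 [order #2] market_sell(qty=6): fills=none; bids=[-] asks=[#1:3@101]
After op 3 [order #3] market_buy(qty=8): fills=#3x#1:3@101; bids=[-] asks=[-]
After op 4 [order #4] limit_buy(price=103, qty=3): fills=none; bids=[#4:3@103] asks=[-]
After op 5 [order #5] limit_sell(price=101, qty=7): fills=#4x#5:3@103; bids=[-] asks=[#5:4@101]

Answer: BIDS (highest first):
  (empty)
ASKS (lowest first):
  #5: 4@101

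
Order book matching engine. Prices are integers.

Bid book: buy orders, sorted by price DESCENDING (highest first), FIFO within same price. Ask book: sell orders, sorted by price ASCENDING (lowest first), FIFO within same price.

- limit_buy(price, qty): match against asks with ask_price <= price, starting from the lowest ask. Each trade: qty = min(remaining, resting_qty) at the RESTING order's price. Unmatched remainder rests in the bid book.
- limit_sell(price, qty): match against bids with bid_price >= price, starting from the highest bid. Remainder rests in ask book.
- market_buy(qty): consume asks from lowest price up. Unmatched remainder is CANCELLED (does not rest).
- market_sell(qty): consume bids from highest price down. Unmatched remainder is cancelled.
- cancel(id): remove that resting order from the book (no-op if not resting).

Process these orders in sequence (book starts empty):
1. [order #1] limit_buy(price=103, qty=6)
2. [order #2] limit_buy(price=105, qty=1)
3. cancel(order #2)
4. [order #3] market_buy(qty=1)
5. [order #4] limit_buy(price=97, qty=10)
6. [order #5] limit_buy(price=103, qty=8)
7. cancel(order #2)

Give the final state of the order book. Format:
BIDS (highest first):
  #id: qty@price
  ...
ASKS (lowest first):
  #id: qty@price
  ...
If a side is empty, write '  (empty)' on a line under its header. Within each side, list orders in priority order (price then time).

Answer: BIDS (highest first):
  #1: 6@103
  #5: 8@103
  #4: 10@97
ASKS (lowest first):
  (empty)

Derivation:
After op 1 [order #1] limit_buy(price=103, qty=6): fills=none; bids=[#1:6@103] asks=[-]
After op 2 [order #2] limit_buy(price=105, qty=1): fills=none; bids=[#2:1@105 #1:6@103] asks=[-]
After op 3 cancel(order #2): fills=none; bids=[#1:6@103] asks=[-]
After op 4 [order #3] market_buy(qty=1): fills=none; bids=[#1:6@103] asks=[-]
After op 5 [order #4] limit_buy(price=97, qty=10): fills=none; bids=[#1:6@103 #4:10@97] asks=[-]
After op 6 [order #5] limit_buy(price=103, qty=8): fills=none; bids=[#1:6@103 #5:8@103 #4:10@97] asks=[-]
After op 7 cancel(order #2): fills=none; bids=[#1:6@103 #5:8@103 #4:10@97] asks=[-]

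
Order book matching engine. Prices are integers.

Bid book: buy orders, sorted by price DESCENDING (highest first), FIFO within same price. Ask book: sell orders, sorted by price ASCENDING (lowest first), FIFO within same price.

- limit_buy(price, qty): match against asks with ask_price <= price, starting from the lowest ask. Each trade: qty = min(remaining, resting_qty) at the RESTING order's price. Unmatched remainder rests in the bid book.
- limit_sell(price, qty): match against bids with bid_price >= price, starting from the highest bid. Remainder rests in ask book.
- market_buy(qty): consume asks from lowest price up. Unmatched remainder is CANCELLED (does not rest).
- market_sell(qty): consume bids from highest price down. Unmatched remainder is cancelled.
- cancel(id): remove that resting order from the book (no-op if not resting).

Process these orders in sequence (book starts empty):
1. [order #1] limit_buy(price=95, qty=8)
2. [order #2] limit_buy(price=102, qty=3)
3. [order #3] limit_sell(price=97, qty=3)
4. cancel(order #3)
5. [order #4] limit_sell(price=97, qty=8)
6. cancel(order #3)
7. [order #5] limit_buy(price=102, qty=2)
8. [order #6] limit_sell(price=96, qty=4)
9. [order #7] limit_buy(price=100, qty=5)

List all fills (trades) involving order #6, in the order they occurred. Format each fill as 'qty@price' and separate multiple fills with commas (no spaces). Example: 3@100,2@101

Answer: 4@96

Derivation:
After op 1 [order #1] limit_buy(price=95, qty=8): fills=none; bids=[#1:8@95] asks=[-]
After op 2 [order #2] limit_buy(price=102, qty=3): fills=none; bids=[#2:3@102 #1:8@95] asks=[-]
After op 3 [order #3] limit_sell(price=97, qty=3): fills=#2x#3:3@102; bids=[#1:8@95] asks=[-]
After op 4 cancel(order #3): fills=none; bids=[#1:8@95] asks=[-]
After op 5 [order #4] limit_sell(price=97, qty=8): fills=none; bids=[#1:8@95] asks=[#4:8@97]
After op 6 cancel(order #3): fills=none; bids=[#1:8@95] asks=[#4:8@97]
After op 7 [order #5] limit_buy(price=102, qty=2): fills=#5x#4:2@97; bids=[#1:8@95] asks=[#4:6@97]
After op 8 [order #6] limit_sell(price=96, qty=4): fills=none; bids=[#1:8@95] asks=[#6:4@96 #4:6@97]
After op 9 [order #7] limit_buy(price=100, qty=5): fills=#7x#6:4@96 #7x#4:1@97; bids=[#1:8@95] asks=[#4:5@97]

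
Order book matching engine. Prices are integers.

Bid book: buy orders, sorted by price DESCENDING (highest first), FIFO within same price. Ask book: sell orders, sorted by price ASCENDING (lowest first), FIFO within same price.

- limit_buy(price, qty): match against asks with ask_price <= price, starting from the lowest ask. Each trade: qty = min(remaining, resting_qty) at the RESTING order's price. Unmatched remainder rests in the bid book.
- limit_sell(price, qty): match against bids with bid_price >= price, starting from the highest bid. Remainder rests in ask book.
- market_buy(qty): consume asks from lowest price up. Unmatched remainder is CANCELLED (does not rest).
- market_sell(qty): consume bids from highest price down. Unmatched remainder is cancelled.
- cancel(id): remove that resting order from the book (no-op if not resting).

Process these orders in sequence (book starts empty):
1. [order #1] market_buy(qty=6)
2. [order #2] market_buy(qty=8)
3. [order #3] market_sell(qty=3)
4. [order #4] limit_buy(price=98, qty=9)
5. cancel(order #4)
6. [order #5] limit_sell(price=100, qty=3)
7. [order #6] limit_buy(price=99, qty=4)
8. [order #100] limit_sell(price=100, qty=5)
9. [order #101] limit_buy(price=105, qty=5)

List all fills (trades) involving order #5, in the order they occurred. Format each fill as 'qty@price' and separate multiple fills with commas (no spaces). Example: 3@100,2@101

Answer: 3@100

Derivation:
After op 1 [order #1] market_buy(qty=6): fills=none; bids=[-] asks=[-]
After op 2 [order #2] market_buy(qty=8): fills=none; bids=[-] asks=[-]
After op 3 [order #3] market_sell(qty=3): fills=none; bids=[-] asks=[-]
After op 4 [order #4] limit_buy(price=98, qty=9): fills=none; bids=[#4:9@98] asks=[-]
After op 5 cancel(order #4): fills=none; bids=[-] asks=[-]
After op 6 [order #5] limit_sell(price=100, qty=3): fills=none; bids=[-] asks=[#5:3@100]
After op 7 [order #6] limit_buy(price=99, qty=4): fills=none; bids=[#6:4@99] asks=[#5:3@100]
After op 8 [order #100] limit_sell(price=100, qty=5): fills=none; bids=[#6:4@99] asks=[#5:3@100 #100:5@100]
After op 9 [order #101] limit_buy(price=105, qty=5): fills=#101x#5:3@100 #101x#100:2@100; bids=[#6:4@99] asks=[#100:3@100]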